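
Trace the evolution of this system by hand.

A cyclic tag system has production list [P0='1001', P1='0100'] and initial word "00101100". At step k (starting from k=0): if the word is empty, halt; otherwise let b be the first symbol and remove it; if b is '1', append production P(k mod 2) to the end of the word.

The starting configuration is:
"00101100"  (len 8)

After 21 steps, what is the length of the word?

23

gen 0: "00101100"  (len 8)
gen 1: "0101100"  (len 7)
gen 2: "101100"  (len 6)
gen 3: "011001001"  (len 9)
gen 4: "11001001"  (len 8)
gen 5: "10010011001"  (len 11)
gen 6: "00100110010100"  (len 14)
gen 7: "0100110010100"  (len 13)
gen 8: "100110010100"  (len 12)
gen 9: "001100101001001"  (len 15)
gen 10: "01100101001001"  (len 14)
gen 11: "1100101001001"  (len 13)
gen 12: "1001010010010100"  (len 16)
gen 13: "0010100100101001001"  (len 19)
gen 14: "010100100101001001"  (len 18)
gen 15: "10100100101001001"  (len 17)
gen 16: "01001001010010010100"  (len 20)
gen 17: "1001001010010010100"  (len 19)
gen 18: "0010010100100101000100"  (len 22)
gen 19: "010010100100101000100"  (len 21)
gen 20: "10010100100101000100"  (len 20)
gen 21: "00101001001010001001001"  (len 23)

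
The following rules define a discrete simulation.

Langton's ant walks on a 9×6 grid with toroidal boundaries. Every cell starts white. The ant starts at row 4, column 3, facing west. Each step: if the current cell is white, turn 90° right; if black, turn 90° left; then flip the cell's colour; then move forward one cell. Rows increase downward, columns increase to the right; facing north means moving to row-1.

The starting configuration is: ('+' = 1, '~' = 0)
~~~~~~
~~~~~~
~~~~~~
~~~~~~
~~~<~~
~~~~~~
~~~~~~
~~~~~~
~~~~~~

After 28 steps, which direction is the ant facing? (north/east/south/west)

k=0  ~~~~~~
~~~~~~
~~~~~~
~~~~~~
~~~<~~
~~~~~~
~~~~~~
~~~~~~
~~~~~~
k=1  ~~~~~~
~~~~~~
~~~~~~
~~~^~~
~~~+~~
~~~~~~
~~~~~~
~~~~~~
~~~~~~
k=2  ~~~~~~
~~~~~~
~~~~~~
~~~+>~
~~~+~~
~~~~~~
~~~~~~
~~~~~~
~~~~~~
k=3  ~~~~~~
~~~~~~
~~~~~~
~~~++~
~~~+v~
~~~~~~
~~~~~~
~~~~~~
~~~~~~
k=4  ~~~~~~
~~~~~~
~~~~~~
~~~++~
~~~<+~
~~~~~~
~~~~~~
~~~~~~
~~~~~~
k=5  ~~~~~~
~~~~~~
~~~~~~
~~~++~
~~~~+~
~~~v~~
~~~~~~
~~~~~~
~~~~~~
k=6  ~~~~~~
~~~~~~
~~~~~~
~~~++~
~~~~+~
~~<+~~
~~~~~~
~~~~~~
~~~~~~
k=7  ~~~~~~
~~~~~~
~~~~~~
~~~++~
~~^~+~
~~++~~
~~~~~~
~~~~~~
~~~~~~
k=8  ~~~~~~
~~~~~~
~~~~~~
~~~++~
~~+>+~
~~++~~
~~~~~~
~~~~~~
~~~~~~
k=9  ~~~~~~
~~~~~~
~~~~~~
~~~++~
~~+++~
~~+v~~
~~~~~~
~~~~~~
~~~~~~
k=10  ~~~~~~
~~~~~~
~~~~~~
~~~++~
~~+++~
~~+~>~
~~~~~~
~~~~~~
~~~~~~
k=11  ~~~~~~
~~~~~~
~~~~~~
~~~++~
~~+++~
~~+~+~
~~~~v~
~~~~~~
~~~~~~
k=12  ~~~~~~
~~~~~~
~~~~~~
~~~++~
~~+++~
~~+~+~
~~~<+~
~~~~~~
~~~~~~
k=13  ~~~~~~
~~~~~~
~~~~~~
~~~++~
~~+++~
~~+^+~
~~~++~
~~~~~~
~~~~~~
k=14  ~~~~~~
~~~~~~
~~~~~~
~~~++~
~~+++~
~~++>~
~~~++~
~~~~~~
~~~~~~
k=15  ~~~~~~
~~~~~~
~~~~~~
~~~++~
~~++^~
~~++~~
~~~++~
~~~~~~
~~~~~~
k=16  ~~~~~~
~~~~~~
~~~~~~
~~~++~
~~+<~~
~~++~~
~~~++~
~~~~~~
~~~~~~
k=17  ~~~~~~
~~~~~~
~~~~~~
~~~++~
~~+~~~
~~+v~~
~~~++~
~~~~~~
~~~~~~
k=18  ~~~~~~
~~~~~~
~~~~~~
~~~++~
~~+~~~
~~+~>~
~~~++~
~~~~~~
~~~~~~
k=19  ~~~~~~
~~~~~~
~~~~~~
~~~++~
~~+~~~
~~+~+~
~~~+v~
~~~~~~
~~~~~~
k=20  ~~~~~~
~~~~~~
~~~~~~
~~~++~
~~+~~~
~~+~+~
~~~+~>
~~~~~~
~~~~~~
k=21  ~~~~~~
~~~~~~
~~~~~~
~~~++~
~~+~~~
~~+~+~
~~~+~+
~~~~~v
~~~~~~
k=22  ~~~~~~
~~~~~~
~~~~~~
~~~++~
~~+~~~
~~+~+~
~~~+~+
~~~~<+
~~~~~~
k=23  ~~~~~~
~~~~~~
~~~~~~
~~~++~
~~+~~~
~~+~+~
~~~+^+
~~~~++
~~~~~~
k=24  ~~~~~~
~~~~~~
~~~~~~
~~~++~
~~+~~~
~~+~+~
~~~++>
~~~~++
~~~~~~
k=25  ~~~~~~
~~~~~~
~~~~~~
~~~++~
~~+~~~
~~+~+^
~~~++~
~~~~++
~~~~~~
k=26  ~~~~~~
~~~~~~
~~~~~~
~~~++~
~~+~~~
>~+~++
~~~++~
~~~~++
~~~~~~
k=27  ~~~~~~
~~~~~~
~~~~~~
~~~++~
~~+~~~
+~+~++
v~~++~
~~~~++
~~~~~~
k=28  ~~~~~~
~~~~~~
~~~~~~
~~~++~
~~+~~~
+~+~++
+~~++<
~~~~++
~~~~~~

west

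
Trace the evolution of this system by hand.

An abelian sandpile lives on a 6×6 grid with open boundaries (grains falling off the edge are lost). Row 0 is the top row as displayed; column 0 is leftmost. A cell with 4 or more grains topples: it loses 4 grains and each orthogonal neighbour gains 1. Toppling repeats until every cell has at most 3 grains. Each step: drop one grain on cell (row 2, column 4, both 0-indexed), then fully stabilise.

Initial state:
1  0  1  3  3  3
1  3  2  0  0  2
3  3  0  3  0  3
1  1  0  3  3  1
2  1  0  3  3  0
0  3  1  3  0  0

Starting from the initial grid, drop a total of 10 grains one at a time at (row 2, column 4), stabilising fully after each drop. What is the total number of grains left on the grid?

63

t=0: 1  0  1  3  3  3
1  3  2  0  0  2
3  3  0  3  0  3
1  1  0  3  3  1
2  1  0  3  3  0
0  3  1  3  0  0
t=1: 1  0  1  3  3  3
1  3  2  0  0  2
3  3  0  3  1  3
1  1  0  3  3  1
2  1  0  3  3  0
0  3  1  3  0  0
t=2: 1  0  1  3  3  3
1  3  2  0  0  2
3  3  0  3  2  3
1  1  0  3  3  1
2  1  0  3  3  0
0  3  1  3  0  0
t=3: 1  0  1  3  3  3
1  3  2  0  0  2
3  3  0  3  3  3
1  1  0  3  3  1
2  1  0  3  3  0
0  3  1  3  0  0
t=4: 1  0  1  3  3  3
1  3  2  1  1  3
3  3  1  1  3  0
1  1  1  2  2  3
2  1  1  2  1  1
0  3  2  0  2  0
t=5: 1  0  1  3  3  3
1  3  2  1  2  3
3  3  1  2  0  1
1  1  1  2  3  3
2  1  1  2  1  1
0  3  2  0  2  0
t=6: 1  0  1  3  3  3
1  3  2  1  2  3
3  3  1  2  1  1
1  1  1  2  3  3
2  1  1  2  1  1
0  3  2  0  2  0
t=7: 1  0  1  3  3  3
1  3  2  1  2  3
3  3  1  2  2  1
1  1  1  2  3  3
2  1  1  2  1  1
0  3  2  0  2  0
t=8: 1  0  1  3  3  3
1  3  2  1  2  3
3  3  1  2  3  1
1  1  1  2  3  3
2  1  1  2  1  1
0  3  2  0  2  0
t=9: 1  0  1  3  3  3
1  3  2  1  3  3
3  3  1  3  1  3
1  1  1  3  1  0
2  1  1  2  2  2
0  3  2  0  2  0
t=10: 1  0  1  3  3  3
1  3  2  1  3  3
3  3  1  3  2  3
1  1  1  3  1  0
2  1  1  2  2  2
0  3  2  0  2  0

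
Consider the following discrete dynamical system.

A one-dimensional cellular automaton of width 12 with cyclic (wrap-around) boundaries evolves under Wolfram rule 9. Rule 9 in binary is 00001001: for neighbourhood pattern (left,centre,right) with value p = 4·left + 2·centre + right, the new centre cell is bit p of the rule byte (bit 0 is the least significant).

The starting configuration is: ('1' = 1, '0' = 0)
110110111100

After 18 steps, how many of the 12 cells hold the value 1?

4

step 0: 110110111100
step 1: 100100100000
step 2: 000000001110
step 3: 111111101000
step 4: 100000000010
step 5: 001111111000
step 6: 101000000011
step 7: 000011111010
step 8: 111010000000
step 9: 100000111110
step 10: 001110100000
step 11: 101000001111
step 12: 000011101000
step 13: 111010000011
step 14: 000000111010
step 15: 111110100000
step 16: 100000001110
step 17: 001111101000
step 18: 101000000011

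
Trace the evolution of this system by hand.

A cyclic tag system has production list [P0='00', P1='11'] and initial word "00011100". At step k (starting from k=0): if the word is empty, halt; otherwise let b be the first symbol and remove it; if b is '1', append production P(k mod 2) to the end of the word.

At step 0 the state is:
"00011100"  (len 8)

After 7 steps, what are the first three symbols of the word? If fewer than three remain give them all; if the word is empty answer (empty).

011

step 0: "00011100"  (len 8)
step 1: "0011100"  (len 7)
step 2: "011100"  (len 6)
step 3: "11100"  (len 5)
step 4: "110011"  (len 6)
step 5: "1001100"  (len 7)
step 6: "00110011"  (len 8)
step 7: "0110011"  (len 7)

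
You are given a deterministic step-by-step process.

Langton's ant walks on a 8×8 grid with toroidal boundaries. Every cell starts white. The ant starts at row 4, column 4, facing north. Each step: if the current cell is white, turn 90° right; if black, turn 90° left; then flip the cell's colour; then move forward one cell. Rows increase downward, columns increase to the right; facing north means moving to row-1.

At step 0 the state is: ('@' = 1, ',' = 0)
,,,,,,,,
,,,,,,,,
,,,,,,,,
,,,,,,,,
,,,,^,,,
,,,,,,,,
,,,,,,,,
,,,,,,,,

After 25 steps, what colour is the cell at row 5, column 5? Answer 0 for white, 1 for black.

gen 0: ,,,,,,,,
,,,,,,,,
,,,,,,,,
,,,,,,,,
,,,,^,,,
,,,,,,,,
,,,,,,,,
,,,,,,,,
gen 1: ,,,,,,,,
,,,,,,,,
,,,,,,,,
,,,,,,,,
,,,,@>,,
,,,,,,,,
,,,,,,,,
,,,,,,,,
gen 2: ,,,,,,,,
,,,,,,,,
,,,,,,,,
,,,,,,,,
,,,,@@,,
,,,,,v,,
,,,,,,,,
,,,,,,,,
gen 3: ,,,,,,,,
,,,,,,,,
,,,,,,,,
,,,,,,,,
,,,,@@,,
,,,,<@,,
,,,,,,,,
,,,,,,,,
gen 4: ,,,,,,,,
,,,,,,,,
,,,,,,,,
,,,,,,,,
,,,,^@,,
,,,,@@,,
,,,,,,,,
,,,,,,,,
gen 5: ,,,,,,,,
,,,,,,,,
,,,,,,,,
,,,,,,,,
,,,<,@,,
,,,,@@,,
,,,,,,,,
,,,,,,,,
gen 6: ,,,,,,,,
,,,,,,,,
,,,,,,,,
,,,^,,,,
,,,@,@,,
,,,,@@,,
,,,,,,,,
,,,,,,,,
gen 7: ,,,,,,,,
,,,,,,,,
,,,,,,,,
,,,@>,,,
,,,@,@,,
,,,,@@,,
,,,,,,,,
,,,,,,,,
gen 8: ,,,,,,,,
,,,,,,,,
,,,,,,,,
,,,@@,,,
,,,@v@,,
,,,,@@,,
,,,,,,,,
,,,,,,,,
gen 9: ,,,,,,,,
,,,,,,,,
,,,,,,,,
,,,@@,,,
,,,<@@,,
,,,,@@,,
,,,,,,,,
,,,,,,,,
gen 10: ,,,,,,,,
,,,,,,,,
,,,,,,,,
,,,@@,,,
,,,,@@,,
,,,v@@,,
,,,,,,,,
,,,,,,,,
gen 11: ,,,,,,,,
,,,,,,,,
,,,,,,,,
,,,@@,,,
,,,,@@,,
,,<@@@,,
,,,,,,,,
,,,,,,,,
gen 12: ,,,,,,,,
,,,,,,,,
,,,,,,,,
,,,@@,,,
,,^,@@,,
,,@@@@,,
,,,,,,,,
,,,,,,,,
gen 13: ,,,,,,,,
,,,,,,,,
,,,,,,,,
,,,@@,,,
,,@>@@,,
,,@@@@,,
,,,,,,,,
,,,,,,,,
gen 14: ,,,,,,,,
,,,,,,,,
,,,,,,,,
,,,@@,,,
,,@@@@,,
,,@v@@,,
,,,,,,,,
,,,,,,,,
gen 15: ,,,,,,,,
,,,,,,,,
,,,,,,,,
,,,@@,,,
,,@@@@,,
,,@,>@,,
,,,,,,,,
,,,,,,,,
gen 16: ,,,,,,,,
,,,,,,,,
,,,,,,,,
,,,@@,,,
,,@@^@,,
,,@,,@,,
,,,,,,,,
,,,,,,,,
gen 17: ,,,,,,,,
,,,,,,,,
,,,,,,,,
,,,@@,,,
,,@<,@,,
,,@,,@,,
,,,,,,,,
,,,,,,,,
gen 18: ,,,,,,,,
,,,,,,,,
,,,,,,,,
,,,@@,,,
,,@,,@,,
,,@v,@,,
,,,,,,,,
,,,,,,,,
gen 19: ,,,,,,,,
,,,,,,,,
,,,,,,,,
,,,@@,,,
,,@,,@,,
,,<@,@,,
,,,,,,,,
,,,,,,,,
gen 20: ,,,,,,,,
,,,,,,,,
,,,,,,,,
,,,@@,,,
,,@,,@,,
,,,@,@,,
,,v,,,,,
,,,,,,,,
gen 21: ,,,,,,,,
,,,,,,,,
,,,,,,,,
,,,@@,,,
,,@,,@,,
,,,@,@,,
,<@,,,,,
,,,,,,,,
gen 22: ,,,,,,,,
,,,,,,,,
,,,,,,,,
,,,@@,,,
,,@,,@,,
,^,@,@,,
,@@,,,,,
,,,,,,,,
gen 23: ,,,,,,,,
,,,,,,,,
,,,,,,,,
,,,@@,,,
,,@,,@,,
,@>@,@,,
,@@,,,,,
,,,,,,,,
gen 24: ,,,,,,,,
,,,,,,,,
,,,,,,,,
,,,@@,,,
,,@,,@,,
,@@@,@,,
,@v,,,,,
,,,,,,,,
gen 25: ,,,,,,,,
,,,,,,,,
,,,,,,,,
,,,@@,,,
,,@,,@,,
,@@@,@,,
,@,>,,,,
,,,,,,,,

1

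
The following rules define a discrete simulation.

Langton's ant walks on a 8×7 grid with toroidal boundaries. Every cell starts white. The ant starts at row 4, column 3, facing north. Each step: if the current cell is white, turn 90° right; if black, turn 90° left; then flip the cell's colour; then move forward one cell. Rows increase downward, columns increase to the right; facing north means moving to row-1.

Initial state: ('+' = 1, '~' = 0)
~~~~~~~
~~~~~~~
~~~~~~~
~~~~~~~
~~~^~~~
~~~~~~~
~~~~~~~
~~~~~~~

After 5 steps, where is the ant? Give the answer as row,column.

4,2

k=0  ~~~~~~~
~~~~~~~
~~~~~~~
~~~~~~~
~~~^~~~
~~~~~~~
~~~~~~~
~~~~~~~
k=1  ~~~~~~~
~~~~~~~
~~~~~~~
~~~~~~~
~~~+>~~
~~~~~~~
~~~~~~~
~~~~~~~
k=2  ~~~~~~~
~~~~~~~
~~~~~~~
~~~~~~~
~~~++~~
~~~~v~~
~~~~~~~
~~~~~~~
k=3  ~~~~~~~
~~~~~~~
~~~~~~~
~~~~~~~
~~~++~~
~~~<+~~
~~~~~~~
~~~~~~~
k=4  ~~~~~~~
~~~~~~~
~~~~~~~
~~~~~~~
~~~^+~~
~~~++~~
~~~~~~~
~~~~~~~
k=5  ~~~~~~~
~~~~~~~
~~~~~~~
~~~~~~~
~~<~+~~
~~~++~~
~~~~~~~
~~~~~~~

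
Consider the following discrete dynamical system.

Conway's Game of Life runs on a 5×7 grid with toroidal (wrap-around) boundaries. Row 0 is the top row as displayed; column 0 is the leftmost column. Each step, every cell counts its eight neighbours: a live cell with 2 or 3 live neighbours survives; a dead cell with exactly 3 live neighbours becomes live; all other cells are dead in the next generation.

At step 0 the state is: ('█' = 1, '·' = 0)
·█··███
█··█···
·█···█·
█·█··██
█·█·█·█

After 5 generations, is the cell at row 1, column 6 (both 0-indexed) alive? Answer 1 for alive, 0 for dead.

1

gen 0: ·█··███
█··█···
·█···█·
█·█··██
█·█·█·█
gen 1: ·██·█··
███····
·██·██·
··███··
··█·█··
gen 2: █······
█···██·
█···██·
·······
····██·
gen 3: ·······
██··██·
····██·
······█
·······
gen 4: ·······
····███
█···█··
·····█·
·······
gen 5: ·····█·
····███
····█··
·······
·······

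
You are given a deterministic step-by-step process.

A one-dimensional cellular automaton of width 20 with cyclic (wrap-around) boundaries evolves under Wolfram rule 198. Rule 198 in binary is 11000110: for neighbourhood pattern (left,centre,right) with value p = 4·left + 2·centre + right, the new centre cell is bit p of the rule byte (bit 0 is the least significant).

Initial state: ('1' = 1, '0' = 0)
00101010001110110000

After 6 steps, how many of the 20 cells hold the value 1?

10

k=0  00101010001110110000
k=1  01101010010110010000
k=2  10101010110010110000
k=3  10101010010110010001
k=4  10101010110010110010
k=5  10101010010110010110
k=6  10101010110010110010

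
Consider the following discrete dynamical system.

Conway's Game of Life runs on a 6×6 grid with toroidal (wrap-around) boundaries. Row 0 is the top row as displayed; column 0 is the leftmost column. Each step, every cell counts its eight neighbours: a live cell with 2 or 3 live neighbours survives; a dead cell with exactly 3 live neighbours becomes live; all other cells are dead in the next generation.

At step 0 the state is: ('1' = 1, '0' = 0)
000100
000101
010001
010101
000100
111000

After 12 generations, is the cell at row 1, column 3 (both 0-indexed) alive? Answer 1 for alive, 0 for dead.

[0] 000100
000101
010001
010101
000100
111000
[1] 110110
101000
000001
000000
000110
011100
[2] 100011
101110
000000
000010
000110
110001
[3] 001000
110110
000011
000110
100110
010100
[4] 100010
111110
101000
000000
000001
010110
[5] 100000
101010
101001
000000
000010
100110
[6] 100010
100100
100101
000001
000111
000110
[7] 000010
110100
100001
000100
000101
000000
[8] 000000
110010
111011
100001
000010
000010
[9] 000001
001110
001110
000100
000010
000000
[10] 000110
001001
000000
001000
000000
000000
[11] 000110
000110
000000
000000
000000
000000
[12] 000110
000110
000000
000000
000000
000000

1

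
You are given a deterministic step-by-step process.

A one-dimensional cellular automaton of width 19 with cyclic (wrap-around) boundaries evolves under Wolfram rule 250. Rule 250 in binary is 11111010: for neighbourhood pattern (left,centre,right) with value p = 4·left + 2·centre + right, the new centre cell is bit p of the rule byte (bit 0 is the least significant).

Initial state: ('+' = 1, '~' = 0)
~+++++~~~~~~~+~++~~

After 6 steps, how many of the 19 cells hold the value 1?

[0] ~+++++~~~~~~~+~++~~
[1] +++++++~~~~~+~++++~
[2] ++++++++~~~+~++++++
[3] +++++++++~+~+++++++
[4] ++++++++++~++++++++
[5] +++++++++++++++++++
[6] +++++++++++++++++++

19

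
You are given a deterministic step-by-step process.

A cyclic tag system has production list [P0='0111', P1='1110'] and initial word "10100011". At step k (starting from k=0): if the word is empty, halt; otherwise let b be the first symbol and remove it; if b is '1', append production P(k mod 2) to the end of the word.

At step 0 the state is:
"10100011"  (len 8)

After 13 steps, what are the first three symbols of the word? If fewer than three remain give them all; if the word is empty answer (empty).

t=0: "10100011"  (len 8)
t=1: "01000110111"  (len 11)
t=2: "1000110111"  (len 10)
t=3: "0001101110111"  (len 13)
t=4: "001101110111"  (len 12)
t=5: "01101110111"  (len 11)
t=6: "1101110111"  (len 10)
t=7: "1011101110111"  (len 13)
t=8: "0111011101111110"  (len 16)
t=9: "111011101111110"  (len 15)
t=10: "110111011111101110"  (len 18)
t=11: "101110111111011100111"  (len 21)
t=12: "011101111110111001111110"  (len 24)
t=13: "11101111110111001111110"  (len 23)

111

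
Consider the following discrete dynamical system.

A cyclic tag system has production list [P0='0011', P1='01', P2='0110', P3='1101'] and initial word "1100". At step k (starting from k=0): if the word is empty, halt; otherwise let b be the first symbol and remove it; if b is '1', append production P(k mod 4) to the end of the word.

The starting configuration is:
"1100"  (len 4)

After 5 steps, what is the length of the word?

5

t=0: "1100"  (len 4)
t=1: "1000011"  (len 7)
t=2: "00001101"  (len 8)
t=3: "0001101"  (len 7)
t=4: "001101"  (len 6)
t=5: "01101"  (len 5)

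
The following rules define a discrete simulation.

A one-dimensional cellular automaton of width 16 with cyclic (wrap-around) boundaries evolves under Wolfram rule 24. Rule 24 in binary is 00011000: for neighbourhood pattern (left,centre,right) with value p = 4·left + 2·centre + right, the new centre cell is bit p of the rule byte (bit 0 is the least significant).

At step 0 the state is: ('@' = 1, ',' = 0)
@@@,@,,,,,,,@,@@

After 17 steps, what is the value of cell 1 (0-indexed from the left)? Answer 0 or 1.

0

k=0  @@@,@,,,,,,,@,@@
k=1  ,,,,,@,,,,,,,,@,
k=2  ,,,,,,@,,,,,,,,@
k=3  @,,,,,,@,,,,,,,,
k=4  ,@,,,,,,@,,,,,,,
k=5  ,,@,,,,,,@,,,,,,
k=6  ,,,@,,,,,,@,,,,,
k=7  ,,,,@,,,,,,@,,,,
k=8  ,,,,,@,,,,,,@,,,
k=9  ,,,,,,@,,,,,,@,,
k=10  ,,,,,,,@,,,,,,@,
k=11  ,,,,,,,,@,,,,,,@
k=12  @,,,,,,,,@,,,,,,
k=13  ,@,,,,,,,,@,,,,,
k=14  ,,@,,,,,,,,@,,,,
k=15  ,,,@,,,,,,,,@,,,
k=16  ,,,,@,,,,,,,,@,,
k=17  ,,,,,@,,,,,,,,@,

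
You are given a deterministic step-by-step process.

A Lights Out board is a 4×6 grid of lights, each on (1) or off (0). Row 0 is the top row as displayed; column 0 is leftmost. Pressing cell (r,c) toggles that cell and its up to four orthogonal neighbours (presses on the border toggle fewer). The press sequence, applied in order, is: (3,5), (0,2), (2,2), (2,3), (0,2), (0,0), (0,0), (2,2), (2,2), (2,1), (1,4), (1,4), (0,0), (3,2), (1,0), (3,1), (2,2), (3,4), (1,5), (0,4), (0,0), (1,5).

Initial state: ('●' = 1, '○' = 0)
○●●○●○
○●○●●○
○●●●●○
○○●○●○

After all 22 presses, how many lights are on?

[0] ○●●○●○
○●○●●○
○●●●●○
○○●○●○
[1] ○●●○●○
○●○●●○
○●●●●●
○○●○○●
[2] ○○○●●○
○●●●●○
○●●●●●
○○●○○●
[3] ○○○●●○
○●○●●○
○○○○●●
○○○○○●
[4] ○○○●●○
○●○○●○
○○●●○●
○○○●○●
[5] ○●●○●○
○●●○●○
○○●●○●
○○○●○●
[6] ●○●○●○
●●●○●○
○○●●○●
○○○●○●
[7] ○●●○●○
○●●○●○
○○●●○●
○○○●○●
[8] ○●●○●○
○●○○●○
○●○○○●
○○●●○●
[9] ○●●○●○
○●●○●○
○○●●○●
○○○●○●
[10] ○●●○●○
○○●○●○
●●○●○●
○●○●○●
[11] ○●●○○○
○○●●○●
●●○●●●
○●○●○●
[12] ○●●○●○
○○●○●○
●●○●○●
○●○●○●
[13] ●○●○●○
●○●○●○
●●○●○●
○●○●○●
[14] ●○●○●○
●○●○●○
●●●●○●
○○●○○●
[15] ○○●○●○
○●●○●○
○●●●○●
○○●○○●
[16] ○○●○●○
○●●○●○
○○●●○●
●●○○○●
[17] ○○●○●○
○●○○●○
○●○○○●
●●●○○●
[18] ○○●○●○
○●○○●○
○●○○●●
●●●●●○
[19] ○○●○●●
○●○○○●
○●○○●○
●●●●●○
[20] ○○●●○○
○●○○●●
○●○○●○
●●●●●○
[21] ●●●●○○
●●○○●●
○●○○●○
●●●●●○
[22] ●●●●○●
●●○○○○
○●○○●●
●●●●●○

15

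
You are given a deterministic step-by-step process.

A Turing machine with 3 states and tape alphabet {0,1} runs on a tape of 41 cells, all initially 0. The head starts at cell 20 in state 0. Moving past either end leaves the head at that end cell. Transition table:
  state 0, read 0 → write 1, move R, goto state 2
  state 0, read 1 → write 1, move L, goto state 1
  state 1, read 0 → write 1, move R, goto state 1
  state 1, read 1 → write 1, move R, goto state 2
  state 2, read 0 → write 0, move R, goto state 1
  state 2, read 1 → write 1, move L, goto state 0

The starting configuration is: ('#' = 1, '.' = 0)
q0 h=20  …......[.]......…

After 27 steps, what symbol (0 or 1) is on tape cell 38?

k=0  q0 h=20  …......[.]......…
k=1  q2 h=21  ….....#[.]......…
k=2  q1 h=22  …....#.[.]......…
k=3  q1 h=23  …...#.#[.]......…
k=4  q1 h=24  …..#.##[.]......…
k=5  q1 h=25  ….#.###[.]......…
k=6  q1 h=26  …#.####[.]......…
k=7  q1 h=27  ….#####[.]......…
k=8  q1 h=28  …######[.]......…
k=9  q1 h=29  …######[.]......…
k=10  q1 h=30  …######[.]......…
k=11  q1 h=31  …######[.]......…
k=12  q1 h=32  …######[.]......…
k=13  q1 h=33  …######[.]......…
k=14  q1 h=34  …######[.]......|
k=15  q1 h=35  …######[.].....|
k=16  q1 h=36  …######[.]....|
k=17  q1 h=37  …######[.]...|
k=18  q1 h=38  …######[.]..|
k=19  q1 h=39  …######[.].|
k=20  q1 h=40  …######[.]|
k=21  q1 h=40  …######[#]|
k=22  q2 h=40  …######[#]|
k=23  q0 h=39  …######[#]#|
k=24  q1 h=38  …######[#]##|
k=25  q2 h=39  …######[#]#|
k=26  q0 h=38  …######[#]##|
k=27  q1 h=37  …######[#]###|

1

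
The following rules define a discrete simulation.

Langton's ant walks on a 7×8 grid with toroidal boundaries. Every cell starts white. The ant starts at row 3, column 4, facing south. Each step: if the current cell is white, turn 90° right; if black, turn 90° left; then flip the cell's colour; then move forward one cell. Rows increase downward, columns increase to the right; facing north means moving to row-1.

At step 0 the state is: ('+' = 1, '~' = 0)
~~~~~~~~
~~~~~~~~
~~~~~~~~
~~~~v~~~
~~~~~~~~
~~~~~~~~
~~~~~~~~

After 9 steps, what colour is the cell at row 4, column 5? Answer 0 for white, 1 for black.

step 0: ~~~~~~~~
~~~~~~~~
~~~~~~~~
~~~~v~~~
~~~~~~~~
~~~~~~~~
~~~~~~~~
step 1: ~~~~~~~~
~~~~~~~~
~~~~~~~~
~~~<+~~~
~~~~~~~~
~~~~~~~~
~~~~~~~~
step 2: ~~~~~~~~
~~~~~~~~
~~~^~~~~
~~~++~~~
~~~~~~~~
~~~~~~~~
~~~~~~~~
step 3: ~~~~~~~~
~~~~~~~~
~~~+>~~~
~~~++~~~
~~~~~~~~
~~~~~~~~
~~~~~~~~
step 4: ~~~~~~~~
~~~~~~~~
~~~++~~~
~~~+v~~~
~~~~~~~~
~~~~~~~~
~~~~~~~~
step 5: ~~~~~~~~
~~~~~~~~
~~~++~~~
~~~+~>~~
~~~~~~~~
~~~~~~~~
~~~~~~~~
step 6: ~~~~~~~~
~~~~~~~~
~~~++~~~
~~~+~+~~
~~~~~v~~
~~~~~~~~
~~~~~~~~
step 7: ~~~~~~~~
~~~~~~~~
~~~++~~~
~~~+~+~~
~~~~<+~~
~~~~~~~~
~~~~~~~~
step 8: ~~~~~~~~
~~~~~~~~
~~~++~~~
~~~+^+~~
~~~~++~~
~~~~~~~~
~~~~~~~~
step 9: ~~~~~~~~
~~~~~~~~
~~~++~~~
~~~++>~~
~~~~++~~
~~~~~~~~
~~~~~~~~

1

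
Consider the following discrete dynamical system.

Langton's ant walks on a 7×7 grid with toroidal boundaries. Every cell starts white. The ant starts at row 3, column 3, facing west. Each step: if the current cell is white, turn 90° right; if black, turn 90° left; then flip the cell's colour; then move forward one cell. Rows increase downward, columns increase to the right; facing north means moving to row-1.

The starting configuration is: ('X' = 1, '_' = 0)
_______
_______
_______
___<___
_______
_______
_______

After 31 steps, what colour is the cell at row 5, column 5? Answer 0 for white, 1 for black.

k=0  _______
_______
_______
___<___
_______
_______
_______
k=1  _______
_______
___^___
___X___
_______
_______
_______
k=2  _______
_______
___X>__
___X___
_______
_______
_______
k=3  _______
_______
___XX__
___Xv__
_______
_______
_______
k=4  _______
_______
___XX__
___<X__
_______
_______
_______
k=5  _______
_______
___XX__
____X__
___v___
_______
_______
k=6  _______
_______
___XX__
____X__
__<X___
_______
_______
k=7  _______
_______
___XX__
__^_X__
__XX___
_______
_______
k=8  _______
_______
___XX__
__X>X__
__XX___
_______
_______
k=9  _______
_______
___XX__
__XXX__
__Xv___
_______
_______
k=10  _______
_______
___XX__
__XXX__
__X_>__
_______
_______
k=11  _______
_______
___XX__
__XXX__
__X_X__
____v__
_______
k=12  _______
_______
___XX__
__XXX__
__X_X__
___<X__
_______
k=13  _______
_______
___XX__
__XXX__
__X^X__
___XX__
_______
k=14  _______
_______
___XX__
__XXX__
__XX>__
___XX__
_______
k=15  _______
_______
___XX__
__XX^__
__XX___
___XX__
_______
k=16  _______
_______
___XX__
__X<___
__XX___
___XX__
_______
k=17  _______
_______
___XX__
__X____
__Xv___
___XX__
_______
k=18  _______
_______
___XX__
__X____
__X_>__
___XX__
_______
k=19  _______
_______
___XX__
__X____
__X_X__
___Xv__
_______
k=20  _______
_______
___XX__
__X____
__X_X__
___X_>_
_______
k=21  _______
_______
___XX__
__X____
__X_X__
___X_X_
_____v_
k=22  _______
_______
___XX__
__X____
__X_X__
___X_X_
____<X_
k=23  _______
_______
___XX__
__X____
__X_X__
___X^X_
____XX_
k=24  _______
_______
___XX__
__X____
__X_X__
___XX>_
____XX_
k=25  _______
_______
___XX__
__X____
__X_X^_
___XX__
____XX_
k=26  _______
_______
___XX__
__X____
__X_XX>
___XX__
____XX_
k=27  _______
_______
___XX__
__X____
__X_XXX
___XX_v
____XX_
k=28  _______
_______
___XX__
__X____
__X_XXX
___XX<X
____XX_
k=29  _______
_______
___XX__
__X____
__X_X^X
___XXXX
____XX_
k=30  _______
_______
___XX__
__X____
__X_<_X
___XXXX
____XX_
k=31  _______
_______
___XX__
__X____
__X___X
___XvXX
____XX_

1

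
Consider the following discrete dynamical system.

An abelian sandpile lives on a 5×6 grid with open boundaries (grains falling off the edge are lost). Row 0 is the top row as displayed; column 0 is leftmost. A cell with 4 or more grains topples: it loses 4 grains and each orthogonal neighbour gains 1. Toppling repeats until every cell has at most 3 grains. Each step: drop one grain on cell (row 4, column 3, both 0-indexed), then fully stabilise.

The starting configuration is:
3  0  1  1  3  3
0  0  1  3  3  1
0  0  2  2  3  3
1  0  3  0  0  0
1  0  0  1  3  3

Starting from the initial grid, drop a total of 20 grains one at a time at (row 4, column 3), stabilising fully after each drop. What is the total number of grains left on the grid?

50

step 0: 3  0  1  1  3  3
0  0  1  3  3  1
0  0  2  2  3  3
1  0  3  0  0  0
1  0  0  1  3  3
step 1: 3  0  1  1  3  3
0  0  1  3  3  1
0  0  2  2  3  3
1  0  3  0  0  0
1  0  0  2  3  3
step 2: 3  0  1  1  3  3
0  0  1  3  3  1
0  0  2  2  3  3
1  0  3  0  0  0
1  0  0  3  3  3
step 3: 3  0  1  1  3  3
0  0  1  3  3  1
0  0  2  2  3  3
1  0  3  1  1  1
1  0  1  1  1  0
step 4: 3  0  1  1  3  3
0  0  1  3  3  1
0  0  2  2  3  3
1  0  3  1  1  1
1  0  1  2  1  0
step 5: 3  0  1  1  3  3
0  0  1  3  3  1
0  0  2  2  3  3
1  0  3  1  1  1
1  0  1  3  1  0
step 6: 3  0  1  1  3  3
0  0  1  3  3  1
0  0  2  2  3  3
1  0  3  2  1  1
1  0  2  0  2  0
step 7: 3  0  1  1  3  3
0  0  1  3  3  1
0  0  2  2  3  3
1  0  3  2  1  1
1  0  2  1  2  0
step 8: 3  0  1  1  3  3
0  0  1  3  3  1
0  0  2  2  3  3
1  0  3  2  1  1
1  0  2  2  2  0
step 9: 3  0  1  1  3  3
0  0  1  3  3  1
0  0  2  2  3  3
1  0  3  2  1  1
1  0  2  3  2  0
step 10: 3  0  1  1  3  3
0  0  1  3  3  1
0  0  2  2  3  3
1  0  3  3  1  1
1  0  3  0  3  0
step 11: 3  0  1  1  3  3
0  0  1  3  3  1
0  0  2  2  3  3
1  0  3  3  1  1
1  0  3  1  3  0
step 12: 3  0  1  1  3  3
0  0  1  3  3  1
0  0  2  2  3  3
1  0  3  3  1  1
1  0  3  2  3  0
step 13: 3  0  1  1  3  3
0  0  1  3  3  1
0  0  2  2  3  3
1  0  3  3  1  1
1  0  3  3  3  0
step 14: 3  0  1  1  3  3
0  0  1  3  3  1
0  0  3  3  3  3
1  1  1  1  3  1
1  1  1  3  0  1
step 15: 3  0  1  1  3  3
0  0  1  3  3  1
0  0  3  3  3  3
1  1  1  2  3  1
1  1  2  0  1  1
step 16: 3  0  1  1  3  3
0  0  1  3  3  1
0  0  3  3  3  3
1  1  1  2  3  1
1  1  2  1  1  1
step 17: 3  0  1  1  3  3
0  0  1  3  3  1
0  0  3  3  3  3
1  1  1  2  3  1
1  1  2  2  1  1
step 18: 3  0  1  1  3  3
0  0  1  3  3  1
0  0  3  3  3  3
1  1  1  2  3  1
1  1  2  3  1  1
step 19: 3  0  1  1  3  3
0  0  1  3  3  1
0  0  3  3  3  3
1  1  1  3  3  1
1  1  3  0  2  1
step 20: 3  0  1  1  3  3
0  0  1  3  3  1
0  0  3  3  3  3
1  1  1  3  3  1
1  1  3  1  2  1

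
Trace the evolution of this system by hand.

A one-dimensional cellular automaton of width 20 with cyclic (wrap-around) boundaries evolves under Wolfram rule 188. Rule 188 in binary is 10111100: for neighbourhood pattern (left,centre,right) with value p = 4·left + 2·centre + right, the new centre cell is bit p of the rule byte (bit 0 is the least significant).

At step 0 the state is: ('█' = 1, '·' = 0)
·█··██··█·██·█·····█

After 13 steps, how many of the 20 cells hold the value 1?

gen 0: ·█··██··█·██·█·····█
gen 1: ███·█·█·███·███····█
gen 2: ██·███████·███·█···█
gen 3: █·███████·███·███··█
gen 4: ·███████·███·███·█·█
gen 5: ███████·███·███·████
gen 6: ██████·███·███·█████
gen 7: █████·███·███·██████
gen 8: ████·███·███·███████
gen 9: ███·███·███·████████
gen 10: ██·███·███·█████████
gen 11: █·███·███·██████████
gen 12: ·███·███·███████████
gen 13: ███·███·███████████·

17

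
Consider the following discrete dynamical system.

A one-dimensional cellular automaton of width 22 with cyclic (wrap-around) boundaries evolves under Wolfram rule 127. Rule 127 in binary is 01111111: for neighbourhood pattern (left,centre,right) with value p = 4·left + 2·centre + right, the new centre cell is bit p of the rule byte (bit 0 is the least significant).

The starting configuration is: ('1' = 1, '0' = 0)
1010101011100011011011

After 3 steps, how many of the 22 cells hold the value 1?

20

k=0  1010101011100011011011
k=1  1111111110111111111110
k=2  1000000011100000000011
k=3  1111111110111111111110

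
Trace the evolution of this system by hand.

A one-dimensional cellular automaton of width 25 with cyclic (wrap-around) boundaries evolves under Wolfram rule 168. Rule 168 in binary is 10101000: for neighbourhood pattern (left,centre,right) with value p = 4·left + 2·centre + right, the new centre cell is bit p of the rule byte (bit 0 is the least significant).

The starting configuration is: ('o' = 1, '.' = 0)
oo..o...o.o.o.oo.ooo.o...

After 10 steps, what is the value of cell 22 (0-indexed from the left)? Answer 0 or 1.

0

[0] oo..o...o.o.o.oo.ooo.o...
[1] o........o.o.oo.ooo.o....
[2] ..........o.oo.ooo.o.....
[3] ...........oo.ooo.o......
[4] ...........o.ooo.o.......
[5] ............ooo.o........
[6] ............oo.o.........
[7] ............o.o..........
[8] .............o...........
[9] .........................
[10] .........................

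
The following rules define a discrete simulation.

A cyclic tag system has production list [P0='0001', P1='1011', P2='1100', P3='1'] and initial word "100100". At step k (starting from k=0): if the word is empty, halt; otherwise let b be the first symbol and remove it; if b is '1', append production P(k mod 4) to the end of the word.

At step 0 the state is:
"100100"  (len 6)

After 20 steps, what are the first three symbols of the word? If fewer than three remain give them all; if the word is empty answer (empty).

101

t=0: "100100"  (len 6)
t=1: "001000001"  (len 9)
t=2: "01000001"  (len 8)
t=3: "1000001"  (len 7)
t=4: "0000011"  (len 7)
t=5: "000011"  (len 6)
t=6: "00011"  (len 5)
t=7: "0011"  (len 4)
t=8: "011"  (len 3)
t=9: "11"  (len 2)
t=10: "11011"  (len 5)
t=11: "10111100"  (len 8)
t=12: "01111001"  (len 8)
t=13: "1111001"  (len 7)
t=14: "1110011011"  (len 10)
t=15: "1100110111100"  (len 13)
t=16: "1001101111001"  (len 13)
t=17: "0011011110010001"  (len 16)
t=18: "011011110010001"  (len 15)
t=19: "11011110010001"  (len 14)
t=20: "10111100100011"  (len 14)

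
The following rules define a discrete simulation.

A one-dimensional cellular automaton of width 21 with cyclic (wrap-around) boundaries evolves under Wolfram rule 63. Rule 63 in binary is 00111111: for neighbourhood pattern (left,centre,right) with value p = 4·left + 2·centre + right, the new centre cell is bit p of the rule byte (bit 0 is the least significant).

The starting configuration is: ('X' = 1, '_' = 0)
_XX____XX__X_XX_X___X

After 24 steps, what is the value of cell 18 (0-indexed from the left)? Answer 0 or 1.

0

gen 0: _XX____XX__X_XX_X___X
gen 1: XX_XXXXX_XXXXX_XXXXXX
gen 2: __XX____XX____XX_____
gen 3: XXX_XXXXX_XXXXX_XXXXX
gen 4: ___XX____XX____XX____
gen 5: XXXX_XXXXX_XXXXX_XXXX
gen 6: ____XX____XX____XX___
gen 7: XXXXX_XXXXX_XXXXX_XXX
gen 8: _____XX____XX____XX__
gen 9: XXXXXX_XXXXX_XXXXX_XX
gen 10: ______XX____XX____XX_
gen 11: XXXXXXX_XXXXX_XXXXX_X
gen 12: _______XX____XX____XX
gen 13: XXXXXXXX_XXXXX_XXXXX_
gen 14: X_______XX____XX____X
gen 15: _XXXXXXXX_XXXXX_XXXXX
gen 16: XX_______XX____XX____
gen 17: X_XXXXXXXX_XXXXX_XXXX
gen 18: _XX_______XX____XX___
gen 19: XX_XXXXXXXX_XXXXX_XXX
gen 20: __XX_______XX____XX__
gen 21: XXX_XXXXXXXX_XXXXX_XX
gen 22: ___XX_______XX____XX_
gen 23: XXXX_XXXXXXXX_XXXXX_X
gen 24: ____XX_______XX____XX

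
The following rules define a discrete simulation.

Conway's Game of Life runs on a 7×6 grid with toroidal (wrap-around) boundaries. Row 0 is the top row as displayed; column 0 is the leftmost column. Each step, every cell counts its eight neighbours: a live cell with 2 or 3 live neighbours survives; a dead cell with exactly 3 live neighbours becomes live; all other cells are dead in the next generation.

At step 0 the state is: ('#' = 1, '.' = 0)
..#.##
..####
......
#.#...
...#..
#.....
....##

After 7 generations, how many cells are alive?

1

k=0  ..#.##
..####
......
#.#...
...#..
#.....
....##
k=1  #.#...
..#..#
.##.##
......
.#....
....##
#..##.
k=2  #.#.#.
..#.##
######
###...
......
#..###
##.##.
k=3  #.#...
......
......
....#.
..###.
####..
......
k=4  ......
......
......
....#.
....##
.#..#.
#..#..
k=5  ......
......
......
....##
...###
#..##.
......
k=6  ......
......
......
...#.#
#.....
...#..
......
k=7  ......
......
......
......
....#.
......
......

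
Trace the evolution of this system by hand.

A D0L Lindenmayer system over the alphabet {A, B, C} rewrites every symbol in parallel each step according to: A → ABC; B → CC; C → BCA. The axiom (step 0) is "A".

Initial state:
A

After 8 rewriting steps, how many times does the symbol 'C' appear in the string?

1552

k=0  A
k=1  ABC
k=2  ABCCCBCA
k=3  ABCCCBCABCABCACCBCAABC
k=4  ABCCCBCABCABCACCBCAABCCCBCAABCCCBCAABCBCABCACCBCAABCABCCCBCA
k=5  ABCCCBCABCABCACCBCAABCCCBCAABCCCBCAABCBCABCACCBCAABCABCCCB…BCAABCCCBCAABCBCABCACCBCAABCABCCCBCAABCCCBCABCABCACCBCAABC  (len 164)
k=6  ABCCCBCABCABCACCBCAABCCCBCAABCCCBCAABCBCABCACCBCAABCABCCCB…CCCBCABCABCACCBCAABCCCBCAABCCCBCAABCBCABCACCBCAABCABCCCBCA  (len 448)
k=7  ABCCCBCABCABCACCBCAABCCCBCAABCCCBCAABCBCABCACCBCAABCABCCCB…BCAABCCCBCAABCBCABCACCBCAABCABCCCBCAABCCCBCABCABCACCBCAABC  (len 1224)
k=8  ABCCCBCABCABCACCBCAABCCCBCAABCCCBCAABCBCABCACCBCAABCABCCCB…CCCBCABCABCACCBCAABCCCBCAABCCCBCAABCBCABCACCBCAABCABCCCBCA  (len 3344)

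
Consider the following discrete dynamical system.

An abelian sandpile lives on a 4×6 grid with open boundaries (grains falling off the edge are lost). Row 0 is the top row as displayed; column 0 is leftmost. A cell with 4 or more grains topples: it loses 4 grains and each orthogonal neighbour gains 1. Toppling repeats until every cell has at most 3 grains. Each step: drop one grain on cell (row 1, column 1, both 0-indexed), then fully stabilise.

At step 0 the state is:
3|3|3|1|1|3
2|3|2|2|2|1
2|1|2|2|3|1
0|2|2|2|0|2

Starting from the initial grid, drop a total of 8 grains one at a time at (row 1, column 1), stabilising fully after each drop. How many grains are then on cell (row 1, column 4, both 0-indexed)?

0

t=0: 3|3|3|1|1|3
2|3|2|2|2|1
2|1|2|2|3|1
0|2|2|2|0|2
t=1: 1|2|1|2|1|3
0|3|0|3|2|1
3|2|3|2|3|1
0|2|2|2|0|2
t=2: 1|3|1|2|1|3
1|0|1|3|2|1
3|3|3|2|3|1
0|2|2|2|0|2
t=3: 1|3|1|2|1|3
1|1|1|3|2|1
3|3|3|2|3|1
0|2|2|2|0|2
t=4: 1|3|1|2|1|3
1|2|1|3|2|1
3|3|3|2|3|1
0|2|2|2|0|2
t=5: 1|3|1|2|1|3
1|3|1|3|2|1
3|3|3|2|3|1
0|2|2|2|0|2
t=6: 2|0|2|2|1|3
3|2|3|3|2|1
0|2|0|3|3|1
1|3|3|2|0|2
t=7: 2|0|2|2|1|3
3|3|3|3|2|1
0|2|0|3|3|1
1|3|3|2|0|2
t=8: 3|1|3|3|2|3
0|2|1|2|0|2
1|3|2|1|1|2
1|3|3|3|1|2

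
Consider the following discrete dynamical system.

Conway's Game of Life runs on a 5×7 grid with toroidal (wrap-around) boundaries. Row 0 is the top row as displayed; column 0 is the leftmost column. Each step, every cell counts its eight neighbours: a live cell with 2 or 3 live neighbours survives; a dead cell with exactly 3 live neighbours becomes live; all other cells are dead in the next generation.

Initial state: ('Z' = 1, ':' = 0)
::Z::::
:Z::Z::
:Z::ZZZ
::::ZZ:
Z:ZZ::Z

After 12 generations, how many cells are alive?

t=0: ::Z::::
:Z::Z::
:Z::ZZZ
::::ZZ:
Z:ZZ::Z
t=1: Z:Z::::
ZZZZZ::
Z::Z::Z
:ZZ::::
:ZZZZZZ
t=2: :::::::
::::Z::
::::Z:Z
:::::::
::::ZZZ
t=3: ::::Z::
:::::Z:
:::::Z:
::::Z:Z
:::::Z:
t=4: ::::ZZ:
::::ZZ:
::::ZZZ
::::Z:Z
::::ZZ:
t=5: :::Z::Z
:::Z:::
:::Z::Z
:::Z::Z
:::Z::Z
t=6: ::ZZZ::
::ZZZ::
::ZZZ::
Z:ZZZZZ
Z:ZZZZZ
t=7: ::::::Z
:Z:::Z:
::::::Z
Z::::::
Z::::::
t=8: Z:::::Z
Z::::ZZ
Z:::::Z
Z:::::Z
Z:::::Z
t=9: :Z:::::
:Z:::Z:
:Z:::::
:Z:::Z:
:Z:::Z:
t=10: ZZZ::::
ZZZ::::
ZZZ::::
ZZZ::::
ZZZ::::
t=11: :::Z::Z
:::Z::Z
:::Z::Z
:::Z::Z
:::Z::Z
t=12: Z:ZZZZZ
Z:ZZZZZ
Z:ZZZZZ
Z:ZZZZZ
Z:ZZZZZ

30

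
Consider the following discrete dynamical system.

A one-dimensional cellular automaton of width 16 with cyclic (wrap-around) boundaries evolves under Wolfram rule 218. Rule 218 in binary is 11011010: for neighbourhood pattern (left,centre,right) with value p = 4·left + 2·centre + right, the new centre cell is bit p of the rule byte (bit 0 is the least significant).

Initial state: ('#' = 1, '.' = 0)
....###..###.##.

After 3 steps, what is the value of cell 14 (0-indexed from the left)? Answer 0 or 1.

k=0  ....###..###.##.
k=1  ...#########.###
k=2  #.##########.###
k=3  #.##########.###

1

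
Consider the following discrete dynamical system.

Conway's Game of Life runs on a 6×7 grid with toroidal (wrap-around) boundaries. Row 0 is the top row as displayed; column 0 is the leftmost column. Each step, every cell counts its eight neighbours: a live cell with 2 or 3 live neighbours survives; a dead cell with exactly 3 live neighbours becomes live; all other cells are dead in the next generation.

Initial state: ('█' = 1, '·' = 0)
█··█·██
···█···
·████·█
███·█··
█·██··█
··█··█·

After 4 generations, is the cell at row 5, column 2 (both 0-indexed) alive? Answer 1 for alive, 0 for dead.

0

step 0: █··█·██
···█···
·████·█
███·█··
█·██··█
··█··█·
step 1: ··██·██
·█·····
····██·
····█··
█···███
··█··█·
step 2: ·██████
··██··█
····██·
···█···
···██·█
███····
step 3: ····███
██····█
··█·██·
···█···
██·██··
·······
step 4: ·····██
██·█···
███████
·█···█·
··███··
█··█··█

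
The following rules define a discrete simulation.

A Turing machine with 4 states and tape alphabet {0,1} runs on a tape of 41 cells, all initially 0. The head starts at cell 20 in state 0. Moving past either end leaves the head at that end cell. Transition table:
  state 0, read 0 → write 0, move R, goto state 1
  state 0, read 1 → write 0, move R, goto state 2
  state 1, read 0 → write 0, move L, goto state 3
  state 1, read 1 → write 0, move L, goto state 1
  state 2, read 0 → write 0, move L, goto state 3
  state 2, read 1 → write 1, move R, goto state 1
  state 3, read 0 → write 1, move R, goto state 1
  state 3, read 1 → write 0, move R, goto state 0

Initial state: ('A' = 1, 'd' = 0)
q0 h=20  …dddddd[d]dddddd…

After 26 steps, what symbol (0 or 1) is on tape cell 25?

[0] q0 h=20  …dddddd[d]dddddd…
[1] q1 h=21  …dddddd[d]dddddd…
[2] q3 h=20  …dddddd[d]dddddd…
[3] q1 h=21  …dddddA[d]dddddd…
[4] q3 h=20  …dddddd[A]dddddd…
[5] q0 h=21  …dddddd[d]dddddd…
[6] q1 h=22  …dddddd[d]dddddd…
[7] q3 h=21  …dddddd[d]dddddd…
[8] q1 h=22  …dddddA[d]dddddd…
[9] q3 h=21  …dddddd[A]dddddd…
[10] q0 h=22  …dddddd[d]dddddd…
[11] q1 h=23  …dddddd[d]dddddd…
[12] q3 h=22  …dddddd[d]dddddd…
[13] q1 h=23  …dddddA[d]dddddd…
[14] q3 h=22  …dddddd[A]dddddd…
[15] q0 h=23  …dddddd[d]dddddd…
[16] q1 h=24  …dddddd[d]dddddd…
[17] q3 h=23  …dddddd[d]dddddd…
[18] q1 h=24  …dddddA[d]dddddd…
[19] q3 h=23  …dddddd[A]dddddd…
[20] q0 h=24  …dddddd[d]dddddd…
[21] q1 h=25  …dddddd[d]dddddd…
[22] q3 h=24  …dddddd[d]dddddd…
[23] q1 h=25  …dddddA[d]dddddd…
[24] q3 h=24  …dddddd[A]dddddd…
[25] q0 h=25  …dddddd[d]dddddd…
[26] q1 h=26  …dddddd[d]dddddd…

0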